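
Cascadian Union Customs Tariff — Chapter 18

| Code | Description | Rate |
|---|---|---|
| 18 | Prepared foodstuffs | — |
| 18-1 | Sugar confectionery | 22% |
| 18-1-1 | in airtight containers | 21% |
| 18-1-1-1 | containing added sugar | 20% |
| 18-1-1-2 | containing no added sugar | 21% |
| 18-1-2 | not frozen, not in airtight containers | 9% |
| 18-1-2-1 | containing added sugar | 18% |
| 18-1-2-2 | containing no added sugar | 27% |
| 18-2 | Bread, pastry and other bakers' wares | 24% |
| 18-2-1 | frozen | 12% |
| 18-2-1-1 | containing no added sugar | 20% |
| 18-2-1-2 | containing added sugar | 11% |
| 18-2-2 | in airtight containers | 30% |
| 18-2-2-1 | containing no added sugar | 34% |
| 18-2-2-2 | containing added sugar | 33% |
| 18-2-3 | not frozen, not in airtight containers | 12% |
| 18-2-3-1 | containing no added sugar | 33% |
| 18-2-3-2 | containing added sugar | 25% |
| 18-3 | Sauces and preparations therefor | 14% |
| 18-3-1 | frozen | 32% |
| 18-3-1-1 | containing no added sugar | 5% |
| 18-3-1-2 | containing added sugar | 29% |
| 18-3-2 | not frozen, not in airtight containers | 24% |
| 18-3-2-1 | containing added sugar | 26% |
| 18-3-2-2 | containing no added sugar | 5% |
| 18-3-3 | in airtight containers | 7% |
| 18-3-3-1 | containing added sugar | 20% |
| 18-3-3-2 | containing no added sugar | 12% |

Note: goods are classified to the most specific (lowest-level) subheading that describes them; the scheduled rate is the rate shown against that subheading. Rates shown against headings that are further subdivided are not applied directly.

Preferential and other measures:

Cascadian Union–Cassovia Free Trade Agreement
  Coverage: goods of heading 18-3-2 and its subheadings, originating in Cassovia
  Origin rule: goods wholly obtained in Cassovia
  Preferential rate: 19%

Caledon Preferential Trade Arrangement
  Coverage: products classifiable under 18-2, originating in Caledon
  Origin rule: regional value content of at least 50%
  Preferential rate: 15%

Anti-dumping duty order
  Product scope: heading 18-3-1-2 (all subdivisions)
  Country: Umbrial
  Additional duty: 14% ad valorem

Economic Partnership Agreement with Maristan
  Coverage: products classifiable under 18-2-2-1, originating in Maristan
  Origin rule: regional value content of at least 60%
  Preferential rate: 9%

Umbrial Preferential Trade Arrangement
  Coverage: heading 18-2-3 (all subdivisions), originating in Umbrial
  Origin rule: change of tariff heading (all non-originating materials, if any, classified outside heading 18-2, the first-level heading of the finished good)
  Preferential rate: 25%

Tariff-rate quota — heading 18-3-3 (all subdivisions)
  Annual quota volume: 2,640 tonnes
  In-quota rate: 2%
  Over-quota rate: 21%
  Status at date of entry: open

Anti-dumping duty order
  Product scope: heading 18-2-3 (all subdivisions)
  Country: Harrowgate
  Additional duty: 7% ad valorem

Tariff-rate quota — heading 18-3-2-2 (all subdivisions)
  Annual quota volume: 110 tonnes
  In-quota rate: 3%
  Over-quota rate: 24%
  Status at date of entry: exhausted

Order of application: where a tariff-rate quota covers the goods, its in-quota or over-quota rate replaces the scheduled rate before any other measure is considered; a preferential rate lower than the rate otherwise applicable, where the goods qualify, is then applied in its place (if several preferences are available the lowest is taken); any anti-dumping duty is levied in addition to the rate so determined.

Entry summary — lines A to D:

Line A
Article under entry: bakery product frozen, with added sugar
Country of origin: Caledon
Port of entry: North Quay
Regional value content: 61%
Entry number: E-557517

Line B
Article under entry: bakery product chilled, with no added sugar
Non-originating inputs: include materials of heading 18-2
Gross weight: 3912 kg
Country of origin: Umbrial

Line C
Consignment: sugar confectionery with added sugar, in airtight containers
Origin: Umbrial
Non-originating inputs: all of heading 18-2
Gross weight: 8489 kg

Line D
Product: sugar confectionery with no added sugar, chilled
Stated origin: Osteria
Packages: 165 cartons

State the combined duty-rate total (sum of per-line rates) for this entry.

Line A: bakery product → 18-2; frozen → 18-2-1; with added sugar → 18-2-1-2. Scheduled 11%. Caledon agreement on 18-2: RVC ≥ 50% → 15% available; preference 15% not lower than 11% → no reduction. → 11%.
Line B: bakery product → 18-2; chilled → 18-2-3; with no added sugar → 18-2-3-1. Scheduled 33%. Umbrial agreement on 18-2-3: CTH not met. → 33%.
Line C: sugar confectionery → 18-1; in airtight containers → 18-1-1; with added sugar → 18-1-1-1. Scheduled 20%. Umbrial agreement on 18-2-3: 18-1-1-1 not covered. → 20%.
Line D: sugar confectionery → 18-1; chilled → 18-1-2; with no added sugar → 18-1-2-2. Scheduled 27%. No special measure applies. → 27%.
Sum: 11% + 33% + 20% + 27% = 91%.

91%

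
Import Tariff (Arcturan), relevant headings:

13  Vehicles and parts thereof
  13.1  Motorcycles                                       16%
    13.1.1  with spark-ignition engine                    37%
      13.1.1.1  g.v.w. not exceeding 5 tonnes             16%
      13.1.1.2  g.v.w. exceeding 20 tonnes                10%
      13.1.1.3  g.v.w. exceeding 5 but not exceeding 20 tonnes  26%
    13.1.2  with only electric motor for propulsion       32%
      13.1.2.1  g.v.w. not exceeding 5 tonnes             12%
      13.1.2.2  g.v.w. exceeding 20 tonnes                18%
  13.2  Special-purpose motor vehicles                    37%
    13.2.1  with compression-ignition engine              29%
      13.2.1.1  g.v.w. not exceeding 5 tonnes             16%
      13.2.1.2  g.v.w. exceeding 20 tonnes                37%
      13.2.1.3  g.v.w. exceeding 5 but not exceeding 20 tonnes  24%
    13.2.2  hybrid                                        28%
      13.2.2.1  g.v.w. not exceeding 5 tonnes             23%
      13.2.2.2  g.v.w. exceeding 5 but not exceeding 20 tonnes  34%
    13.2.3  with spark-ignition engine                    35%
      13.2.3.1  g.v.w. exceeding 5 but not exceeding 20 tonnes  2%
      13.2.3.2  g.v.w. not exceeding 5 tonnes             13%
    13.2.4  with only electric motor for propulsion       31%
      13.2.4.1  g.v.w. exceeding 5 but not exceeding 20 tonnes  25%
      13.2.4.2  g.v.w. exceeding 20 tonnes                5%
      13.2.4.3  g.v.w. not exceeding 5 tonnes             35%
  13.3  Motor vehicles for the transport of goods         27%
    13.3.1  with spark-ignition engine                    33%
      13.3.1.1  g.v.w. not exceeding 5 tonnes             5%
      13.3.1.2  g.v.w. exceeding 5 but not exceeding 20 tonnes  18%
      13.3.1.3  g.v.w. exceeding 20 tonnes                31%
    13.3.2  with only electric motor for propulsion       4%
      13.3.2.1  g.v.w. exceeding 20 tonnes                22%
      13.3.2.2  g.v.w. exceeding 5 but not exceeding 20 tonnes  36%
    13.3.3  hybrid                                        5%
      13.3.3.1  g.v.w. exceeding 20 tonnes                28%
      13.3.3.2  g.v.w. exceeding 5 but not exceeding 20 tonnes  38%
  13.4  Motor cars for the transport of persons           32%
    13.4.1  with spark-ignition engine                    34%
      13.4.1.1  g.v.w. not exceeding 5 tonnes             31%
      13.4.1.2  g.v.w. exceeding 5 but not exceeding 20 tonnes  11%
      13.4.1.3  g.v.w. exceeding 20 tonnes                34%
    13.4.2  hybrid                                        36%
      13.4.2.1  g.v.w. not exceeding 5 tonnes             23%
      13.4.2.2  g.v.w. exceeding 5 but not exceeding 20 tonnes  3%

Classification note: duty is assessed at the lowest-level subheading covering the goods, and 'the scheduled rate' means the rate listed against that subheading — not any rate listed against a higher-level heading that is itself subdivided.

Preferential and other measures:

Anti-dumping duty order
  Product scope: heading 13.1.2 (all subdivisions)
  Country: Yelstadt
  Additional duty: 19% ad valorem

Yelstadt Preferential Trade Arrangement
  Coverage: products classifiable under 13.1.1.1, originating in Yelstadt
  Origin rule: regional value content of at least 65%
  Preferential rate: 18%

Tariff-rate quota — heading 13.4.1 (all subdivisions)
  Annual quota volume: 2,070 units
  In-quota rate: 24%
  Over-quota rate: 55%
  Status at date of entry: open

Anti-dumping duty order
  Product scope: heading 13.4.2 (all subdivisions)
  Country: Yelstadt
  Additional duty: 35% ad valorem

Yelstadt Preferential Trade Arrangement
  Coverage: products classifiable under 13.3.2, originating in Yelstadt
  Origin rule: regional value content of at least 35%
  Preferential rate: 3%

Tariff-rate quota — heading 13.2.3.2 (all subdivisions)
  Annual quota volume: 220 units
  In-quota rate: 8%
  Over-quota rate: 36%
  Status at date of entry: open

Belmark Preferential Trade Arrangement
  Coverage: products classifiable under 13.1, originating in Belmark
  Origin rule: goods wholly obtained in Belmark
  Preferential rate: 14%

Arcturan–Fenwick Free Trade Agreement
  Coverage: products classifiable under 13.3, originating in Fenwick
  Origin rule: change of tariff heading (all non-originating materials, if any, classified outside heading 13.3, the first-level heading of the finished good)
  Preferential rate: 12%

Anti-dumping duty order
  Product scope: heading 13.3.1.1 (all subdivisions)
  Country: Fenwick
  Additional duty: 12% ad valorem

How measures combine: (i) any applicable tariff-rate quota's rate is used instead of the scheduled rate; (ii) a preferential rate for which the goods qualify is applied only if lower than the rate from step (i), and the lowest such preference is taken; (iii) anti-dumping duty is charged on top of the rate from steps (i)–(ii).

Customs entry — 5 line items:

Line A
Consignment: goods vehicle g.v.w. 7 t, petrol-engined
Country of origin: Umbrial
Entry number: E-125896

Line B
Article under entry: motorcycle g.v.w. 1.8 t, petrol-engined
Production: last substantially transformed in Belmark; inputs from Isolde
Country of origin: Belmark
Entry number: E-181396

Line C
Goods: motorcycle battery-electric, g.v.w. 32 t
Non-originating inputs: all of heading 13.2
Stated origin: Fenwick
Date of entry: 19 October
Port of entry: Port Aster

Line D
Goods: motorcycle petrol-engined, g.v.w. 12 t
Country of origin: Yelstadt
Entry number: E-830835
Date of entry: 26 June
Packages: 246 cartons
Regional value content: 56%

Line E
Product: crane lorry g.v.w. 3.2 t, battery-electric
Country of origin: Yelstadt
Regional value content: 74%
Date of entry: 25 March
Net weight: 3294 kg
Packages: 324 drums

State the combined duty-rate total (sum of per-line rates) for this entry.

Line A: goods vehicle → 13.3; petrol-engined → 13.3.1; g.v.w. 7 t → 13.3.1.2. Scheduled 18%. No special measure applies. → 18%.
Line B: motorcycle → 13.1; petrol-engined → 13.1.1; g.v.w. 1.8 t → 13.1.1.1. Scheduled 16%. Belmark agreement on 13.1: not wholly obtained. → 16%.
Line C: motorcycle → 13.1; battery-electric → 13.1.2; g.v.w. 32 t → 13.1.2.2. Scheduled 18%. Fenwick agreement on 13.3: 13.1.2.2 not covered. → 18%.
Line D: motorcycle → 13.1; petrol-engined → 13.1.1; g.v.w. 12 t → 13.1.1.3. Scheduled 26%. Yelstadt agreement on 13.1.1.1: 13.1.1.3 not covered; Yelstadt agreement on 13.3.2: 13.1.1.3 not covered. → 26%.
Line E: crane lorry → 13.2; battery-electric → 13.2.4; g.v.w. 3.2 t → 13.2.4.3. Scheduled 35%. Yelstadt agreement on 13.1.1.1: 13.2.4.3 not covered; Yelstadt agreement on 13.3.2: 13.2.4.3 not covered. → 35%.
Sum: 18% + 16% + 18% + 26% + 35% = 113%.

113%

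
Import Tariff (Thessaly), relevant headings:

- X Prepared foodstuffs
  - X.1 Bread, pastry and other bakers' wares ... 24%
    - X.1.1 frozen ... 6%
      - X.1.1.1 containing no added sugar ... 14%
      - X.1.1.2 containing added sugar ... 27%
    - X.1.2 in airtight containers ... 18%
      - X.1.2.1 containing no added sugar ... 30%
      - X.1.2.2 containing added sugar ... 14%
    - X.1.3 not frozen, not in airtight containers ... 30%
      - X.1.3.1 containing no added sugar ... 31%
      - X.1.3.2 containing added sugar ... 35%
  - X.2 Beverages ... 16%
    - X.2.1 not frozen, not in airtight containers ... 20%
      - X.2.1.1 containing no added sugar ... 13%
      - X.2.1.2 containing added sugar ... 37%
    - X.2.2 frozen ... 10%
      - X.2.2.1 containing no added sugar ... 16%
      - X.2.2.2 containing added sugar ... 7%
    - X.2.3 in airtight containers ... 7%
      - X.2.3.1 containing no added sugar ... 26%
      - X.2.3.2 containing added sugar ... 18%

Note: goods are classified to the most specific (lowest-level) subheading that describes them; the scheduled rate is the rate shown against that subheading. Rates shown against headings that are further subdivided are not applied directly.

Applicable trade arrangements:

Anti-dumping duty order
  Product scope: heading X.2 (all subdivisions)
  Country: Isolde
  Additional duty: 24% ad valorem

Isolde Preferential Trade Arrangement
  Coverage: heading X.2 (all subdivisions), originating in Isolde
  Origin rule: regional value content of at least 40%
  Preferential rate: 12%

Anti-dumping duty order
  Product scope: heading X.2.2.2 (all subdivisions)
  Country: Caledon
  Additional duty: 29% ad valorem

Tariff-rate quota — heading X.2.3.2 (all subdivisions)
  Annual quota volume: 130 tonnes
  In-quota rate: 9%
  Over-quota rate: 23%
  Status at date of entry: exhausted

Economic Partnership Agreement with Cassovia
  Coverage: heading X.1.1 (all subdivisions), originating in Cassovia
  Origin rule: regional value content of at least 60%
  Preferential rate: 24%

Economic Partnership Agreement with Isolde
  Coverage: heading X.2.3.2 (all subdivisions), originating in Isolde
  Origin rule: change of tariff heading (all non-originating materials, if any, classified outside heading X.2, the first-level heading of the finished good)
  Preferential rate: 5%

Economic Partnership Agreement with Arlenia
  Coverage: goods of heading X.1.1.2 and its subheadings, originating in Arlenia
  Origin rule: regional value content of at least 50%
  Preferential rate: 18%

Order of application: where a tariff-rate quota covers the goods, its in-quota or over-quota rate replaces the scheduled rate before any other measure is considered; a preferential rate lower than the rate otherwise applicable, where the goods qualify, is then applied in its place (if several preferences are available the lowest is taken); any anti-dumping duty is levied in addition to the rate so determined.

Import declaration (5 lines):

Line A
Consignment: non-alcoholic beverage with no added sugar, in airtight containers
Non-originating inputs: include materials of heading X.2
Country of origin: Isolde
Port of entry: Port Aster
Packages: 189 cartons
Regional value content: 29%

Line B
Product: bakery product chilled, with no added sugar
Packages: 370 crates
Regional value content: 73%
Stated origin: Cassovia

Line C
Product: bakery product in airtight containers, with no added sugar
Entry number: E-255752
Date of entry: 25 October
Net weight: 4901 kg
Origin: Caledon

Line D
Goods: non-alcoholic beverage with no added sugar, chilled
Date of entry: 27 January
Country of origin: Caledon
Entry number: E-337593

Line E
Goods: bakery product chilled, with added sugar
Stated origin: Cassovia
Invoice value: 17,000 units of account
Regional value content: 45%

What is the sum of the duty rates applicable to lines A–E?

159%

Line A: non-alcoholic beverage → X.2; in airtight containers → X.2.3; with no added sugar → X.2.3.1. Scheduled 26%. Isolde agreement on X.2: RVC < 40%; Isolde agreement on X.2.3.2: X.2.3.1 not covered; anti-dumping (Isolde, X.2): +24%; total 26% + 24% = 50%. → 50%.
Line B: bakery product → X.1; chilled → X.1.3; with no added sugar → X.1.3.1. Scheduled 31%. Cassovia agreement on X.1.1: X.1.3.1 not covered. → 31%.
Line C: bakery product → X.1; in airtight containers → X.1.2; with no added sugar → X.1.2.1. Scheduled 30%. No special measure applies. → 30%.
Line D: non-alcoholic beverage → X.2; chilled → X.2.1; with no added sugar → X.2.1.1. Scheduled 13%. No special measure applies. → 13%.
Line E: bakery product → X.1; chilled → X.1.3; with added sugar → X.1.3.2. Scheduled 35%. Cassovia agreement on X.1.1: X.1.3.2 not covered. → 35%.
Sum: 50% + 31% + 30% + 13% + 35% = 159%.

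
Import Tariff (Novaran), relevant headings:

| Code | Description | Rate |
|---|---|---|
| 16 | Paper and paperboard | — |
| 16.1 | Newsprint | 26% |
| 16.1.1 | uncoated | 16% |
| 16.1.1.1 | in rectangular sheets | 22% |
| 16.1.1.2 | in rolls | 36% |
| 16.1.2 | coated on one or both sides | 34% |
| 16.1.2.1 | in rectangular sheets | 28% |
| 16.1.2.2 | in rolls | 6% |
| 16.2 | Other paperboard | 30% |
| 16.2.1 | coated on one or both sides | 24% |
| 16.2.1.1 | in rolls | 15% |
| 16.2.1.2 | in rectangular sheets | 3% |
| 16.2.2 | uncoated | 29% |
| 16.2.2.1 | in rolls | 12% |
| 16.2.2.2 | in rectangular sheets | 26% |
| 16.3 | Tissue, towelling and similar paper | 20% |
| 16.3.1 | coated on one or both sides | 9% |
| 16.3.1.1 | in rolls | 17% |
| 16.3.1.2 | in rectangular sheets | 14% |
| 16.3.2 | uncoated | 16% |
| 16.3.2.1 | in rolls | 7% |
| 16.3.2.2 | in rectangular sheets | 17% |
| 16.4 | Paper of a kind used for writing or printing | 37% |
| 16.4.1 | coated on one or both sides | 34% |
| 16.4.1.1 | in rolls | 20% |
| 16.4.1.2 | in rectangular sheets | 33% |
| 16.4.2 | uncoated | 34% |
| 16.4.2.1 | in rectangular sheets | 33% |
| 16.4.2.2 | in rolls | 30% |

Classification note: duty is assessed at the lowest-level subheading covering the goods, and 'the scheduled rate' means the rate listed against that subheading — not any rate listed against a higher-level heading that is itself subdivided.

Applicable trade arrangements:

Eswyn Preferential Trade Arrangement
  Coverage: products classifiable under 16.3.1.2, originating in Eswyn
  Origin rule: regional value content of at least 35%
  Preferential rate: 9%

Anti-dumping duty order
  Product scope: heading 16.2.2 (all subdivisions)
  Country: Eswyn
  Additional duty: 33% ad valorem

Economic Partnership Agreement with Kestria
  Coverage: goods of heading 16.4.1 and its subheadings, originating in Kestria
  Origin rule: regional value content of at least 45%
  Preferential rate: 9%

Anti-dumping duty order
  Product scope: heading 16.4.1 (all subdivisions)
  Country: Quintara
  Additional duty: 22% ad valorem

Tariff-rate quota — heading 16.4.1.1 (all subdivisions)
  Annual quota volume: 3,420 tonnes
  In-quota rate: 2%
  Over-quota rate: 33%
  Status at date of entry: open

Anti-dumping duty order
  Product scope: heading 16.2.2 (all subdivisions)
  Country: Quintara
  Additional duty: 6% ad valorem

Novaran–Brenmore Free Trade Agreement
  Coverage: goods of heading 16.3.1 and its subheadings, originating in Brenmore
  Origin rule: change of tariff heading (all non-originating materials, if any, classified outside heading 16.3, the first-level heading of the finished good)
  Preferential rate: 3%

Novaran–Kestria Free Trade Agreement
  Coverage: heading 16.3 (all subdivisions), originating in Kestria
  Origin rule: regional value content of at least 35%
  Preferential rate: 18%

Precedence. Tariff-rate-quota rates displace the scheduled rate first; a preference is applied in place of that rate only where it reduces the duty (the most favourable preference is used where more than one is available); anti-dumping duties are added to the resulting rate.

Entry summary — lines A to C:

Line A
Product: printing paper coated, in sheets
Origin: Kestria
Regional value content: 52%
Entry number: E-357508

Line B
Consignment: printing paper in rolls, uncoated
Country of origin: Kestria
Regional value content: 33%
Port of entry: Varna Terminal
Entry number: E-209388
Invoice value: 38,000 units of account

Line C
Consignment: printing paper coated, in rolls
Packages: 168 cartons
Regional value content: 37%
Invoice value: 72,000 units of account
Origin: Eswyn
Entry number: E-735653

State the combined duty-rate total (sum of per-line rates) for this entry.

41%

Line A: printing paper → 16.4; coated → 16.4.1; in sheets → 16.4.1.2. Scheduled 33%. Kestria agreement on 16.4.1: RVC ≥ 45% → 9% available; Kestria agreement on 16.3: 16.4.1.2 not covered; preferential 9%. → 9%.
Line B: printing paper → 16.4; uncoated → 16.4.2; in rolls → 16.4.2.2. Scheduled 30%. Kestria agreement on 16.4.1: 16.4.2.2 not covered; Kestria agreement on 16.3: 16.4.2.2 not covered. → 30%.
Line C: printing paper → 16.4; coated → 16.4.1; in rolls → 16.4.1.1. Scheduled 20%. quota on 16.4.1.1 open → in-quota 2%; Eswyn agreement on 16.3.1.2: 16.4.1.1 not covered. → 2%.
Sum: 9% + 30% + 2% = 41%.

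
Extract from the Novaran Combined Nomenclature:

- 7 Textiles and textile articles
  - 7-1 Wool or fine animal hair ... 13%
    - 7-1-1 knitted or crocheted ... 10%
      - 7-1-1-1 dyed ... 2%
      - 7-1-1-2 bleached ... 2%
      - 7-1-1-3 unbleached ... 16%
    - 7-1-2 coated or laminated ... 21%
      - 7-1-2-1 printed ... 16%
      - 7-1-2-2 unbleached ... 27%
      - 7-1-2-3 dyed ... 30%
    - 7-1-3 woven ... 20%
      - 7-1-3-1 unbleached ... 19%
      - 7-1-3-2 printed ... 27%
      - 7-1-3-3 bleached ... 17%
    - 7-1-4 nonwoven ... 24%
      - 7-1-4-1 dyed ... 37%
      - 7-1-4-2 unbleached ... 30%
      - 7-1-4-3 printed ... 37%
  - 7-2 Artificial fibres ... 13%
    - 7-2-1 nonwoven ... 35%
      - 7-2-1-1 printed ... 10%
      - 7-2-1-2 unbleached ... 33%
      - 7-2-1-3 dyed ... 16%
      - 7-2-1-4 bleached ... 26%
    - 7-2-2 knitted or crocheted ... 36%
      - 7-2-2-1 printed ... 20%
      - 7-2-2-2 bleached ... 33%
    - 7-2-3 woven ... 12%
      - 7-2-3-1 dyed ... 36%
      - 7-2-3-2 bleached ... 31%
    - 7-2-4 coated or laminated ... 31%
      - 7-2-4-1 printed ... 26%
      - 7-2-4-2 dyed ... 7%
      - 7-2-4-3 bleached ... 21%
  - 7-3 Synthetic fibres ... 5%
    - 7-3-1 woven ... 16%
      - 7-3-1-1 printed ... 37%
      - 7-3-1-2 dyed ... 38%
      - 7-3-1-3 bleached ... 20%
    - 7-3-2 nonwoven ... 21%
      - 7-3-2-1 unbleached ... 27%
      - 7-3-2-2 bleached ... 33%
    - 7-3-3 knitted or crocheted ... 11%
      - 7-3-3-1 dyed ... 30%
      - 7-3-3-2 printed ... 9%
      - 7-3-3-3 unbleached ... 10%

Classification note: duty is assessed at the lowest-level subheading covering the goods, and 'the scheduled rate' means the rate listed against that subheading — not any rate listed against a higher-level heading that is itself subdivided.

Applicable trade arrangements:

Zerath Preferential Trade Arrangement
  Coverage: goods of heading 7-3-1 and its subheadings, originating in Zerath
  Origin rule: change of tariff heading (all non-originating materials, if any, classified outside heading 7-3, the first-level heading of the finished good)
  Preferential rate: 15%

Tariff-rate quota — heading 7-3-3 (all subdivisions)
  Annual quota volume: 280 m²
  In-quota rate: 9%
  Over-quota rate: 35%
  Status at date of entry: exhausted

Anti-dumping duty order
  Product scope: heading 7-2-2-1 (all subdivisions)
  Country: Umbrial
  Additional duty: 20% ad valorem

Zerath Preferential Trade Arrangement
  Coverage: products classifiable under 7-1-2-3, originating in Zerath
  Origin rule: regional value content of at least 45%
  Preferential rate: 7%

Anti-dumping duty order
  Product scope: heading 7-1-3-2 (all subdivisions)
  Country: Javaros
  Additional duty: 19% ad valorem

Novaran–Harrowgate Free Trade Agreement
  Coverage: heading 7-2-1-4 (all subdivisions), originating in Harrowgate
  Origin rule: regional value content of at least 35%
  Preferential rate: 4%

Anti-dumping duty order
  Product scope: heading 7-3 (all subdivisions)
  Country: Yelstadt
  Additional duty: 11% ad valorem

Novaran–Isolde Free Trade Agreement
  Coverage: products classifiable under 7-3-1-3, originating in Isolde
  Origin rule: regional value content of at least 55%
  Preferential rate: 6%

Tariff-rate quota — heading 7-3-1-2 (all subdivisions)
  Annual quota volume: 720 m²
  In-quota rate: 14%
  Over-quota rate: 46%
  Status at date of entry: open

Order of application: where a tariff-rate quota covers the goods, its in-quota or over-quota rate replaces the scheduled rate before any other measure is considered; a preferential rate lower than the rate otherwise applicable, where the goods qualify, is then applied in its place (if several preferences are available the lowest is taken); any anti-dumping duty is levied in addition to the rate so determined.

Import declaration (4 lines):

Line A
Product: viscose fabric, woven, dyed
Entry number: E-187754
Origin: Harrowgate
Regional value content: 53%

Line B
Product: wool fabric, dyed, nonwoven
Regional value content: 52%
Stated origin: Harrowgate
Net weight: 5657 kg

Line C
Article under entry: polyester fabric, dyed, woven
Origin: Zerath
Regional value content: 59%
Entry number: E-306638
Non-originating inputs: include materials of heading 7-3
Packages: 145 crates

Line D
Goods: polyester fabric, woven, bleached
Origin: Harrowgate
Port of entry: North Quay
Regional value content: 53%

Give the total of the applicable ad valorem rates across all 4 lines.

107%

Line A: viscose → 7-2; woven → 7-2-3; dyed → 7-2-3-1. Scheduled 36%. Harrowgate agreement on 7-2-1-4: 7-2-3-1 not covered. → 36%.
Line B: wool → 7-1; nonwoven → 7-1-4; dyed → 7-1-4-1. Scheduled 37%. Harrowgate agreement on 7-2-1-4: 7-1-4-1 not covered. → 37%.
Line C: polyester → 7-3; woven → 7-3-1; dyed → 7-3-1-2. Scheduled 38%. quota on 7-3-1-2 open → in-quota 14%; Zerath agreement on 7-3-1: CTH not met; Zerath agreement on 7-1-2-3: 7-3-1-2 not covered. → 14%.
Line D: polyester → 7-3; woven → 7-3-1; bleached → 7-3-1-3. Scheduled 20%. Harrowgate agreement on 7-2-1-4: 7-3-1-3 not covered. → 20%.
Sum: 36% + 37% + 14% + 20% = 107%.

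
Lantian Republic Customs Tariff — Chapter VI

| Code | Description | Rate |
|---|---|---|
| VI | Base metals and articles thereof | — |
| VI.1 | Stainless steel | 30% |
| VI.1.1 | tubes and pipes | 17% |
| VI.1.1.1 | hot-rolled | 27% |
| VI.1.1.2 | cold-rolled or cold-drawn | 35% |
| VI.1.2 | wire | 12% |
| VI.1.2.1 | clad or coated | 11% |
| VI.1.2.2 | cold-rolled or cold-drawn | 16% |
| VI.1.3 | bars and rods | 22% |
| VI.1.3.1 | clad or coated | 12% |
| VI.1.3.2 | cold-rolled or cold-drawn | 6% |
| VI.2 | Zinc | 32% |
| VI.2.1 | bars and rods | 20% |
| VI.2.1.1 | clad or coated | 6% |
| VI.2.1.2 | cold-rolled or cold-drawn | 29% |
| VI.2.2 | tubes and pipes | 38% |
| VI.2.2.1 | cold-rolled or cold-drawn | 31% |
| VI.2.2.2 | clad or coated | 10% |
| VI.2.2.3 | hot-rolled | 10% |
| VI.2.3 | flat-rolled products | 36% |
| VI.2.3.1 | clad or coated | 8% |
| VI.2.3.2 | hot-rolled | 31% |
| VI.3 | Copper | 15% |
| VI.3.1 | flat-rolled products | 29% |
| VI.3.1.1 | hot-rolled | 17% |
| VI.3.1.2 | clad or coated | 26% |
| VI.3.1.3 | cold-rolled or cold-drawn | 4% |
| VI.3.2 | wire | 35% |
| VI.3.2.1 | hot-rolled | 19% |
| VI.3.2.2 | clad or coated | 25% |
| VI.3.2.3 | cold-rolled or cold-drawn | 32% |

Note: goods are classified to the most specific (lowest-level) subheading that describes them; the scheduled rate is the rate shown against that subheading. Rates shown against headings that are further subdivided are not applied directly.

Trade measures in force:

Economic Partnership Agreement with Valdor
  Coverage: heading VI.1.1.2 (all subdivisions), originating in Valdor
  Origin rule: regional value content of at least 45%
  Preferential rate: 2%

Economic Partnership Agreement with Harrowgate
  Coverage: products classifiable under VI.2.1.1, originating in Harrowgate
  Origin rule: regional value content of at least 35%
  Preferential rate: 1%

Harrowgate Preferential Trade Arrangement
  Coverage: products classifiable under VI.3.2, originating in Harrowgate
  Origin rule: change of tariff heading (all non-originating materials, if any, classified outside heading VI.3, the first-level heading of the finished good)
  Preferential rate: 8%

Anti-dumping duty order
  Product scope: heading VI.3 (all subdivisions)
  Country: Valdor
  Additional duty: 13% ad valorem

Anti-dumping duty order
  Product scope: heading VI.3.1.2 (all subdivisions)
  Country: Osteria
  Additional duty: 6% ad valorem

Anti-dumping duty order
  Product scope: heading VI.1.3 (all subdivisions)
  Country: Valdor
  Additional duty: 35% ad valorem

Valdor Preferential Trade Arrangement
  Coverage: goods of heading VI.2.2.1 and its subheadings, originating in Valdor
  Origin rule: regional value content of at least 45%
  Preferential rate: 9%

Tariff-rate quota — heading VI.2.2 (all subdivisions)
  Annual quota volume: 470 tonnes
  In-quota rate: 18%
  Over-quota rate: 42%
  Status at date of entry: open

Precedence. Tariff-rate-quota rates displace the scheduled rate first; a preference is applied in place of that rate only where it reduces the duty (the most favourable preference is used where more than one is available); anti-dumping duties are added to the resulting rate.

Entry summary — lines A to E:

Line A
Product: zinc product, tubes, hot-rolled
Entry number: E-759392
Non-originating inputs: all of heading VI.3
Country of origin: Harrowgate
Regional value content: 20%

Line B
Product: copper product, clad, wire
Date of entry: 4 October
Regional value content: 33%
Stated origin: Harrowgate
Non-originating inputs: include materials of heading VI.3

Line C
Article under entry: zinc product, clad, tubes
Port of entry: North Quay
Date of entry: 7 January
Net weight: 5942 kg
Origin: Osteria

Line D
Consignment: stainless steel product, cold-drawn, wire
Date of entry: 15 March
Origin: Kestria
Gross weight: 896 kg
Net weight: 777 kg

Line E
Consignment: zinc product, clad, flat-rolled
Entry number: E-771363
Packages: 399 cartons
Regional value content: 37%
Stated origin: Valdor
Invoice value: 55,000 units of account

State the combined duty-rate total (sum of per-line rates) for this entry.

85%

Line A: zinc → VI.2; tubes → VI.2.2; hot-rolled → VI.2.2.3. Scheduled 10%. quota on VI.2.2 open → in-quota 18%; Harrowgate agreement on VI.2.1.1: VI.2.2.3 not covered; Harrowgate agreement on VI.3.2: VI.2.2.3 not covered. → 18%.
Line B: copper → VI.3; wire → VI.3.2; clad → VI.3.2.2. Scheduled 25%. Harrowgate agreement on VI.2.1.1: VI.3.2.2 not covered; Harrowgate agreement on VI.3.2: CTH not met. → 25%.
Line C: zinc → VI.2; tubes → VI.2.2; clad → VI.2.2.2. Scheduled 10%. quota on VI.2.2 open → in-quota 18%. → 18%.
Line D: stainless steel → VI.1; wire → VI.1.2; cold-drawn → VI.1.2.2. Scheduled 16%. No special measure applies. → 16%.
Line E: zinc → VI.2; flat-rolled → VI.2.3; clad → VI.2.3.1. Scheduled 8%. Valdor agreement on VI.1.1.2: VI.2.3.1 not covered; Valdor agreement on VI.2.2.1: VI.2.3.1 not covered. → 8%.
Sum: 18% + 25% + 18% + 16% + 8% = 85%.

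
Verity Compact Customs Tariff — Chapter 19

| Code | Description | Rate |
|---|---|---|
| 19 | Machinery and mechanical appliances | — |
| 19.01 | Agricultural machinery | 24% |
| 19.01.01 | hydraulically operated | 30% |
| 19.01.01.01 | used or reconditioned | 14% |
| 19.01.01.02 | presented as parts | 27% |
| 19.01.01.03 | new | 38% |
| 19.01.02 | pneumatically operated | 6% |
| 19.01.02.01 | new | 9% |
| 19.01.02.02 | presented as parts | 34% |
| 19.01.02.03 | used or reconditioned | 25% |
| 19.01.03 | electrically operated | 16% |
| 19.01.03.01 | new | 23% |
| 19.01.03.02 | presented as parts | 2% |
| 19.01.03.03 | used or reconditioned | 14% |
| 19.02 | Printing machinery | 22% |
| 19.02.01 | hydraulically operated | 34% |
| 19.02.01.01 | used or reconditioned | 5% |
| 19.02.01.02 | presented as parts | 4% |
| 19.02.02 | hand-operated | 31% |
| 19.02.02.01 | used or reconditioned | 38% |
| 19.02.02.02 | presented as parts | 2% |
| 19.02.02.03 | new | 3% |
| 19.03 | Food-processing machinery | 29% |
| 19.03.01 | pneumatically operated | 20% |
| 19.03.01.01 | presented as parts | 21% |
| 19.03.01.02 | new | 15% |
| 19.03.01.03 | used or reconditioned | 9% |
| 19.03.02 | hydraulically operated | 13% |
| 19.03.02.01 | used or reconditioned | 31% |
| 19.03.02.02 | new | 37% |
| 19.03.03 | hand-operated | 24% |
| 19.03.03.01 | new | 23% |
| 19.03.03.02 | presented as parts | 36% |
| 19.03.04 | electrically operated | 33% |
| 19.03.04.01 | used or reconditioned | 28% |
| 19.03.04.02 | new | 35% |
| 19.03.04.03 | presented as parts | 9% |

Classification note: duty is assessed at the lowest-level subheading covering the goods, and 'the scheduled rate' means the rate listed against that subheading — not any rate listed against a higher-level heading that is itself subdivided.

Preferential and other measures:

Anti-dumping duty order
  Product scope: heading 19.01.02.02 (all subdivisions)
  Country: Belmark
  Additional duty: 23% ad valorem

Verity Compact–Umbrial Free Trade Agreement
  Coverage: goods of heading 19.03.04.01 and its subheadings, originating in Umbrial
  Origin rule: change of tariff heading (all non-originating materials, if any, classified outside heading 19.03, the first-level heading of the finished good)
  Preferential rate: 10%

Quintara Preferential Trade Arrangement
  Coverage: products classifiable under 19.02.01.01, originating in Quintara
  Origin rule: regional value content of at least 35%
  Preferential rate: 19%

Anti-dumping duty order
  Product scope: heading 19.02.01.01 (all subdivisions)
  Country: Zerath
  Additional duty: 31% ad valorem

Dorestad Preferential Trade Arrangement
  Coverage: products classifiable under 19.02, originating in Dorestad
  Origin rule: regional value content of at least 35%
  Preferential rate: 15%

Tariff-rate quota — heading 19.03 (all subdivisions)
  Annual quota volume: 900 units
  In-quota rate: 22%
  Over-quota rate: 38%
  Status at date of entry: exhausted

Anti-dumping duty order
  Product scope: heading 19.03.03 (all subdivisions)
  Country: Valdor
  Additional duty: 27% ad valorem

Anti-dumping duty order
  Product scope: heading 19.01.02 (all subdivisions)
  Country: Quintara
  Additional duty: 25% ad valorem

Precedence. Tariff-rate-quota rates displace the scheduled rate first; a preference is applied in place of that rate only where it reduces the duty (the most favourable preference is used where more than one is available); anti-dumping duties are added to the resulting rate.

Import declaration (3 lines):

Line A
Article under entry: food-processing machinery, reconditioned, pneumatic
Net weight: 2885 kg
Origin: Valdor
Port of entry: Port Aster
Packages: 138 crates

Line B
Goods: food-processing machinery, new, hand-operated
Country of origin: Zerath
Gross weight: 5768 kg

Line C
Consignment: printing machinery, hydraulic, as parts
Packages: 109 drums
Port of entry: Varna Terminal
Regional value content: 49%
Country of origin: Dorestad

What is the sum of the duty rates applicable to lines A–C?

80%

Line A: food-processing → 19.03; pneumatic → 19.03.01; reconditioned → 19.03.01.03. Scheduled 9%. quota on 19.03 exhausted → over-quota 38%. → 38%.
Line B: food-processing → 19.03; hand-operated → 19.03.03; new → 19.03.03.01. Scheduled 23%. quota on 19.03 exhausted → over-quota 38%. → 38%.
Line C: printing → 19.02; hydraulic → 19.02.01; as parts → 19.02.01.02. Scheduled 4%. Dorestad agreement on 19.02: RVC ≥ 35% → 15% available; preference 15% not lower than 4% → no reduction. → 4%.
Sum: 38% + 38% + 4% = 80%.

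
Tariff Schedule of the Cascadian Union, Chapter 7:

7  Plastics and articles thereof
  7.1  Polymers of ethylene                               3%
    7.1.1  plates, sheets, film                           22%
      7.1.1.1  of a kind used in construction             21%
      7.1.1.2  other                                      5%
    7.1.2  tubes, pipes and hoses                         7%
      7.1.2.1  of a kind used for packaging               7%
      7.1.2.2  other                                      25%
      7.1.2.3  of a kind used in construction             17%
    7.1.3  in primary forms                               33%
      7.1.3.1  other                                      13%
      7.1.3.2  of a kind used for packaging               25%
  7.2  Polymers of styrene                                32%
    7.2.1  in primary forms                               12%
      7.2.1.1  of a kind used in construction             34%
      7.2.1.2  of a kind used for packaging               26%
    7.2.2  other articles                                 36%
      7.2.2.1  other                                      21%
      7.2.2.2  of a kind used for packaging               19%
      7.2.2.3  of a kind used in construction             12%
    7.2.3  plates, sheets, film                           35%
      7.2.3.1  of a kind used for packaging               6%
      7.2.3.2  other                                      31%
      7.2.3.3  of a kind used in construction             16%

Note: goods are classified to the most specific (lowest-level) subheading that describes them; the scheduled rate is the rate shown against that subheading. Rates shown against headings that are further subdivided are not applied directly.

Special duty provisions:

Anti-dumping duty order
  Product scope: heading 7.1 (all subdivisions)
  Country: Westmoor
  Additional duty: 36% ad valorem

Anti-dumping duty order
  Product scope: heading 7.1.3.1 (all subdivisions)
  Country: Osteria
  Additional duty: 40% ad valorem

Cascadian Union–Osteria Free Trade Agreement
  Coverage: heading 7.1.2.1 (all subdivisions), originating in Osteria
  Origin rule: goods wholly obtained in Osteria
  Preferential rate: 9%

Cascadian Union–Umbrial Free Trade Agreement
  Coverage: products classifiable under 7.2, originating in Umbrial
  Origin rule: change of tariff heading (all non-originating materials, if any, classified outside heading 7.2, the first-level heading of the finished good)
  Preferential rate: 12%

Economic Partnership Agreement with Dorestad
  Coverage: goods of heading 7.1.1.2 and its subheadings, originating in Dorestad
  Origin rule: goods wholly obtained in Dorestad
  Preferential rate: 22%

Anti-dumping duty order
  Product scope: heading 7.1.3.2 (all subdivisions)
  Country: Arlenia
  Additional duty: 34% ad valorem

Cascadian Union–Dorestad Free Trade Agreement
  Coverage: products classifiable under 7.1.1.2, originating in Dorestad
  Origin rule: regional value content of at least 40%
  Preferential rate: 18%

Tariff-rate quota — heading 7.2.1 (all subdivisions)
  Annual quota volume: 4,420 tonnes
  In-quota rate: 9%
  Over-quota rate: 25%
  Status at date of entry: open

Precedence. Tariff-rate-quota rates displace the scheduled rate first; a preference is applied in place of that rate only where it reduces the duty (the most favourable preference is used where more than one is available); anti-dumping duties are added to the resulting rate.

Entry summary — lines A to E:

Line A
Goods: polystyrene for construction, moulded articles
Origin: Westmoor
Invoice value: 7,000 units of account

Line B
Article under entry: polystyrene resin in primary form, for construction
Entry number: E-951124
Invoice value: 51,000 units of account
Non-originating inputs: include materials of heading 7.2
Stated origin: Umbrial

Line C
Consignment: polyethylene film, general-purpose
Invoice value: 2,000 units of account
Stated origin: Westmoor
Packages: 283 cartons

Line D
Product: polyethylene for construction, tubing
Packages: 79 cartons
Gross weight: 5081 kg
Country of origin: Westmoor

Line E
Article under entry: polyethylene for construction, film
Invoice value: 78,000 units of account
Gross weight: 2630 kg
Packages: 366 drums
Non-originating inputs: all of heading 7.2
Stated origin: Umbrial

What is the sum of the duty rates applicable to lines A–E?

Line A: polystyrene → 7.2; moulded articles → 7.2.2; for construction → 7.2.2.3. Scheduled 12%. No special measure applies. → 12%.
Line B: polystyrene → 7.2; resin in primary form → 7.2.1; for construction → 7.2.1.1. Scheduled 34%. quota on 7.2.1 open → in-quota 9%; Umbrial agreement on 7.2: CTH not met. → 9%.
Line C: polyethylene → 7.1; film → 7.1.1; general-purpose → 7.1.1.2. Scheduled 5%. anti-dumping (Westmoor, 7.1): +36%; total 5% + 36% = 41%. → 41%.
Line D: polyethylene → 7.1; tubing → 7.1.2; for construction → 7.1.2.3. Scheduled 17%. anti-dumping (Westmoor, 7.1): +36%; total 17% + 36% = 53%. → 53%.
Line E: polyethylene → 7.1; film → 7.1.1; for construction → 7.1.1.1. Scheduled 21%. Umbrial agreement on 7.2: 7.1.1.1 not covered. → 21%.
Sum: 12% + 9% + 41% + 53% + 21% = 136%.

136%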